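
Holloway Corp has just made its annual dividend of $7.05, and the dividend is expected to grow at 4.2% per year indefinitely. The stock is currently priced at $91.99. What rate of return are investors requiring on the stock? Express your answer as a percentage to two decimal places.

12.19%

D₁ = $7.05 × 1.042 = $7.3461
P = D₁/(r − g) ⇒ r = D₁/P + g = $7.3461/$91.99 + 0.042 = 0.079858 + 0.042 = 0.121858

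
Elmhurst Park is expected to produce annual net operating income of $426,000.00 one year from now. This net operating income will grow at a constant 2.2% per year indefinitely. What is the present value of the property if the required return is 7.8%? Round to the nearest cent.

$7607142.86

Growing perpetuity: P = D₁ / (r − g) = $426,000.0000 / (0.078 − 0.022) = $7,607,142.86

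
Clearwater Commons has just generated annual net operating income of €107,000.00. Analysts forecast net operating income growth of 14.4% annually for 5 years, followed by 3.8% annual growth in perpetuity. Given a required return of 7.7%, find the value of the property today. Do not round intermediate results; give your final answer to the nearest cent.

€4494477.08

D_1 = 122408.00000
D_2 = 140034.75200
D_3 = 160199.75629
D_4 = 183268.52119
D_5 = 209659.18825
Terminal value at year 5: TV = D_5×(1+g_2)/(r−g_2) = 217626.23740/0.039 = 5580159.93330
P_0 = D_1/(1+r)^1 + D_2/(1+r)^2 + D_3/(1+r)^3 + D_4/(1+r)^4 + D_5/(1+r)^5 + TV/(1+r)^5
    = 113656.45311 + 120727.00312 + 128237.41093 + 136215.04002 + 144688.95616 + 3850952.21770 = 4494477.08103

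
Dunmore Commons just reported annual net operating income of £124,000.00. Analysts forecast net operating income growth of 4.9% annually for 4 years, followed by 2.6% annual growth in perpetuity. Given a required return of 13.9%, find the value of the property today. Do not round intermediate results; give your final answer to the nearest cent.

D_1 = 130076.00000
D_2 = 136449.72400
D_3 = 143135.76048
D_4 = 150149.41274
Terminal value at year 4: TV = D_4×(1+g_2)/(r−g_2) = 154053.29747/0.113 = 1363303.51744
P_0 = D_1/(1+r)^1 + D_2/(1+r)^2 + D_3/(1+r)^3 + D_4/(1+r)^4 + TV/(1+r)^4
    = 114201.93152 + 105178.07389 + 96867.25155 + 89213.12280 + 810023.57519 = 1215483.95496

£1215483.95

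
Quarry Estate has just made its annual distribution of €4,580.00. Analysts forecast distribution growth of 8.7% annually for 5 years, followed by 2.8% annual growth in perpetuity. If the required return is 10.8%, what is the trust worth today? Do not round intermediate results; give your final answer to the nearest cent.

D_1 = 4978.46000
D_2 = 5411.58602
D_3 = 5882.39400
D_4 = 6394.16228
D_5 = 6950.45440
Terminal value at year 5: TV = D_5×(1+g_2)/(r−g_2) = 7145.06712/0.08 = 89313.33905
P_0 = D_1/(1+r)^1 + D_2/(1+r)^2 + D_3/(1+r)^3 + D_4/(1+r)^4 + D_5/(1+r)^5 + TV/(1+r)^5
    = 4493.19495 + 4408.03511 + 4324.48932 + 4242.52698 + 4162.11807 + 53483.21726 = 75113.58169

€75113.58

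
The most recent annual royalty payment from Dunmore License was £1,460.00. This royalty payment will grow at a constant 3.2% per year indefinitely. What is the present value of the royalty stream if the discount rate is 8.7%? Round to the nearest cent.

£27394.91

D₁ = D₀ × (1 + g) = £1,460.00 × 1.032 = £1,506.7200
Growing perpetuity: P = D₁ / (r − g) = £1,506.7200 / (0.087 − 0.032) = £27,394.91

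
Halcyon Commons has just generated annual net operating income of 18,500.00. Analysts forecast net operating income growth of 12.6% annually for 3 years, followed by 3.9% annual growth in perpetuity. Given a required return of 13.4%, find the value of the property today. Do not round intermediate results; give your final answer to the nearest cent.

D_1 = 20831.00000
D_2 = 23455.70600
D_3 = 26411.12496
Terminal value at year 3: TV = D_3×(1+g_2)/(r−g_2) = 27441.15883/0.095 = 288854.30347
P_0 = D_1/(1+r)^1 + D_2/(1+r)^2 + D_3/(1+r)^3 + TV/(1+r)^3
    = 18369.48854 + 18239.89779 + 18111.22126 + 198079.56726 = 252800.17484

252800.17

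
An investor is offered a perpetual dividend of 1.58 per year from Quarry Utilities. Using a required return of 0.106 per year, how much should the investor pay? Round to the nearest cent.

Level perpetuity: PV = C / r = 1.58 / 0.106 = 14.91

14.91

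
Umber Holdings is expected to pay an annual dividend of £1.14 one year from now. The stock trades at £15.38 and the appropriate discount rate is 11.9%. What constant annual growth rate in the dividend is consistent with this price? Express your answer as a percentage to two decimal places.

4.49%

P = D₁/(r−g) ⇒ g = r − D₁/P = 0.119 − £1.14/£15.38 = 0.044878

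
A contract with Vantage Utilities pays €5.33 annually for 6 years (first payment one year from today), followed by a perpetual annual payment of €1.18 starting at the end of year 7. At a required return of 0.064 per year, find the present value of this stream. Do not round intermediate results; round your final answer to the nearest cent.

€38.59

PV of 6-year annuity: €5.33 × [1 − (1+0.064)^−6] / 0.064 = 25.88316
Perpetuity value at year 6: €1.18 / 0.064 = 18.43750
PV of perpetuity: 18.43750 / (1+0.064)^6 = 12.70727
Total PV = 25.88316 + 12.70727 = 38.59043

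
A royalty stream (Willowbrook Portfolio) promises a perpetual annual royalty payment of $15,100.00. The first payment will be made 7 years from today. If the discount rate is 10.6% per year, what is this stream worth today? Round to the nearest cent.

Value at end of year 6: C / r = $15,100.00 / 0.106 = $142,452.8302
Discount to today: PV = $142,452.8302 / (1 + 0.106)^6 = $142,452.8302 / 1.830336 = $77,828.80

$77828.80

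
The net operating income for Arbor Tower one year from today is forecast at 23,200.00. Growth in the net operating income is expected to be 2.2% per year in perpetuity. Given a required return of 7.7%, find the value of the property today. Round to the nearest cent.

421818.18

Growing perpetuity: P = D₁ / (r − g) = 23,200.0000 / (0.077 − 0.022) = 421,818.18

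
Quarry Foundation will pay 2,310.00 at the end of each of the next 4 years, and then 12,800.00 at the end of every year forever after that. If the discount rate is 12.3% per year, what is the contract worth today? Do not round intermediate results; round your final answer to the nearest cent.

PV of 4-year annuity: 2,310.00 × [1 − (1+0.123)^−4] / 0.123 = 6972.17516
Perpetuity value at year 4: 12,800.00 / 0.123 = 104065.04065
PV of perpetuity: 104065.04065 / (1+0.123)^4 = 65431.34281
Total PV = 6972.17516 + 65431.34281 = 72403.51797

72403.52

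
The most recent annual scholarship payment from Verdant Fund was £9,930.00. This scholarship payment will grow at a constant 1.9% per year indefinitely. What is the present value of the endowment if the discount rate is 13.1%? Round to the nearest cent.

£90345.27

D₁ = D₀ × (1 + g) = £9,930.00 × 1.019 = £10,118.6700
Growing perpetuity: P = D₁ / (r − g) = £10,118.6700 / (0.131 − 0.019) = £90,345.27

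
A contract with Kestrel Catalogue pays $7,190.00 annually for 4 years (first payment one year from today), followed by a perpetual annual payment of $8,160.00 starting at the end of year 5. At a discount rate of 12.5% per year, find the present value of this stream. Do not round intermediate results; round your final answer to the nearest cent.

PV of 4-year annuity: $7,190.00 × [1 − (1+0.125)^−4] / 0.125 = 21610.54717
Perpetuity value at year 4: $8,160.00 / 0.125 = 65280.00000
PV of perpetuity: 65280.00000 / (1+0.125)^4 = 40753.98262
Total PV = 21610.54717 + 40753.98262 = 62364.52980

$62364.53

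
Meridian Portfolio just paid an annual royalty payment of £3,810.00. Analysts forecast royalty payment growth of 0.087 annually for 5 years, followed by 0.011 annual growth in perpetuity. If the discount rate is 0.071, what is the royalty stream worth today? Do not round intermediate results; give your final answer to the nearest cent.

£89060.32

D_1 = 4141.47000
D_2 = 4501.77789
D_3 = 4893.43257
D_4 = 5319.16120
D_5 = 5781.92822
Terminal value at year 5: TV = D_5×(1+g_2)/(r−g_2) = 5845.52943/0.06 = 97425.49058
P_0 = D_1/(1+r)^1 + D_2/(1+r)^2 + D_3/(1+r)^3 + D_4/(1+r)^4 + D_5/(1+r)^5 + TV/(1+r)^5
    = 3866.91877 + 3924.68786 + 3983.31999 + 4042.82804 + 4103.22509 + 69139.34281 = 89060.32256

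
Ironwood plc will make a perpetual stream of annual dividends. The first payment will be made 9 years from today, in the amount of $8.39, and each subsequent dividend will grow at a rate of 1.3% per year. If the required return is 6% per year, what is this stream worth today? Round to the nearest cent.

Value at end of year 8: C₁ / (r − g) = $8.39 / (0.06 − 0.013) = $178.5106
Discount to today: PV = $178.5106 / (1 + 0.06)^8 = $178.5106 / 1.593848 = $112.00

$112.00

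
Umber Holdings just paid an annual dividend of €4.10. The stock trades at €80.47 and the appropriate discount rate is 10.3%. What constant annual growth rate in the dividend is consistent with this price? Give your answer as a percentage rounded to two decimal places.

4.95%

P = D₀(1+g)/(r−g) ⇒ P(r−g) = D₀(1+g) ⇒ g(P+D₀) = P·r − D₀
g = (P·r − D₀)/(P + D₀) = (€80.47×0.103 − €4.10) / (€80.47 + €4.10) = 0.049526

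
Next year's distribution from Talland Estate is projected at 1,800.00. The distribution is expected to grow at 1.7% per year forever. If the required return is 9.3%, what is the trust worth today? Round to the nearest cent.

23684.21

Growing perpetuity: P = D₁ / (r − g) = 1,800.0000 / (0.093 − 0.017) = 23,684.21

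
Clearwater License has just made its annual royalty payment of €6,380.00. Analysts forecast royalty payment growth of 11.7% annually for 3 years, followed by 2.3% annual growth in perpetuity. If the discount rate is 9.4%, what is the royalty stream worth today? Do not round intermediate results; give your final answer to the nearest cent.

€117802.68

D_1 = 7126.46000
D_2 = 7960.25582
D_3 = 8891.60575
Terminal value at year 3: TV = D_3×(1+g_2)/(r−g_2) = 9096.11268/0.071 = 128114.26314
P_0 = D_1/(1+r)^1 + D_2/(1+r)^2 + D_3/(1+r)^3 + TV/(1+r)^3
    = 6514.13163 + 6651.08321 + 6790.91402 + 97846.54994 = 117802.67879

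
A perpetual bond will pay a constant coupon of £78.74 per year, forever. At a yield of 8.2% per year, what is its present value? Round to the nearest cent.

Level perpetuity: PV = C / r = £78.74 / 0.082 = £960.24

£960.24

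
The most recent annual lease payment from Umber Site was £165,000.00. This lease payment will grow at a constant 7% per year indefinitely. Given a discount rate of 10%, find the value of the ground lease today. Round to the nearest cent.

D₁ = D₀ × (1 + g) = £165,000.00 × 1.07 = £176,550.0000
Growing perpetuity: P = D₁ / (r − g) = £176,550.0000 / (0.1 − 0.07) = £5,885,000.00

£5885000.00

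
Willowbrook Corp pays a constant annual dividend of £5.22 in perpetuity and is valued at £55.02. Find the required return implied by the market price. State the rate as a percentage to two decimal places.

P = C/r ⇒ r = C/P = £5.22/£55.02 = 0.094875

9.49%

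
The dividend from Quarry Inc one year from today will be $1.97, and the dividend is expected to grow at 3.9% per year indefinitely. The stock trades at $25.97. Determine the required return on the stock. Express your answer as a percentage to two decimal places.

11.49%

P = D₁/(r − g) ⇒ r = D₁/P + g = $1.9700/$25.97 + 0.039 = 0.075857 + 0.039 = 0.114857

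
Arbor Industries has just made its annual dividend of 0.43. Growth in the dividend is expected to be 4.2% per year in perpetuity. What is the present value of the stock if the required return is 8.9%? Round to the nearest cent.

D₁ = D₀ × (1 + g) = 0.43 × 1.042 = 0.4481
Growing perpetuity: P = D₁ / (r − g) = 0.4481 / (0.089 − 0.042) = 9.53

9.53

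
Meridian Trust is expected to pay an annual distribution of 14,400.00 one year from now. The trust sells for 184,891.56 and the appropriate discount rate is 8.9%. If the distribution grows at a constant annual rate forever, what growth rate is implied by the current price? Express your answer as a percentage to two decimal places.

1.11%

P = D₁/(r−g) ⇒ g = r − D₁/P = 0.089 − 14,400.00/184,891.56 = 0.011117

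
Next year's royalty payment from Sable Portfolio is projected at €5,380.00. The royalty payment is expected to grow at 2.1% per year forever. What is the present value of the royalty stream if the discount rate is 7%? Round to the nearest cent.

€109795.92

Growing perpetuity: P = D₁ / (r − g) = €5,380.0000 / (0.07 − 0.021) = €109,795.92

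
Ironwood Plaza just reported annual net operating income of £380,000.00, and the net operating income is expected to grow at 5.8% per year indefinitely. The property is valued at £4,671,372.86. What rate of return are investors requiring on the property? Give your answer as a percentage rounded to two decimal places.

14.41%

D₁ = £380,000.00 × 1.058 = £402,040.0000
P = D₁/(r − g) ⇒ r = D₁/P + g = £402,040.0000/£4,671,372.86 + 0.058 = 0.086065 + 0.058 = 0.144065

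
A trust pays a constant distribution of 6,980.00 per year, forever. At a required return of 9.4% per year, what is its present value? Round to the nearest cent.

Level perpetuity: PV = C / r = 6,980.00 / 0.094 = 74,255.32

74255.32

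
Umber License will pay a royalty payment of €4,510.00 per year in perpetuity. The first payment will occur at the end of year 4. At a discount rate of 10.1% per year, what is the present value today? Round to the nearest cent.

Value at end of year 3: C / r = €4,510.00 / 0.101 = €44,653.4653
Discount to today: PV = €44,653.4653 / (1 + 0.101)^3 = €44,653.4653 / 1.334633 = €33,457.48

€33457.48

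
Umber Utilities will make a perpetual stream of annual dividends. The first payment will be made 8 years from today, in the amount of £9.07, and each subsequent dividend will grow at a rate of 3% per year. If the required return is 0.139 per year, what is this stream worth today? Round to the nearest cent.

£33.46

Value at end of year 7: C₁ / (r − g) = £9.07 / (0.139 − 0.03) = £83.2110
Discount to today: PV = £83.2110 / (1 + 0.139)^7 = £83.2110 / 2.486944 = £33.46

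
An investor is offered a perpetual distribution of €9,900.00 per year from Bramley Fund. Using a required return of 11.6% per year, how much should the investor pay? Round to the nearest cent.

€85344.83

Level perpetuity: PV = C / r = €9,900.00 / 0.116 = €85,344.83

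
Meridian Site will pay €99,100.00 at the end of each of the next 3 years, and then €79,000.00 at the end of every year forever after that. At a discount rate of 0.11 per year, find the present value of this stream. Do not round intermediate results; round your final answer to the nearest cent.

€767300.48

PV of 3-year annuity: €99,100.00 × [1 − (1+0.11)^−3] / 0.11 = 242172.12830
Perpetuity value at year 3: €79,000.00 / 0.11 = 718181.81818
PV of perpetuity: 718181.81818 / (1+0.11)^3 = 525128.35566
Total PV = 242172.12830 + 525128.35566 = 767300.48396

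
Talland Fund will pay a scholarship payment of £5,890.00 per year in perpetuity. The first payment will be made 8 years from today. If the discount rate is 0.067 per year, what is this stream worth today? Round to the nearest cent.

£55832.82

Value at end of year 7: C / r = £5,890.00 / 0.067 = £87,910.4478
Discount to today: PV = £87,910.4478 / (1 + 0.067)^7 = £87,910.4478 / 1.574530 = £55,832.82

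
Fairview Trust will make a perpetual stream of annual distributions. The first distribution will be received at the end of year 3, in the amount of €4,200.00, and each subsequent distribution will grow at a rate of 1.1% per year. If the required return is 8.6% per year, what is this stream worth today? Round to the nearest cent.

Value at end of year 2: C₁ / (r − g) = €4,200.00 / (0.086 − 0.011) = €56,000.0000
Discount to today: PV = €56,000.0000 / (1 + 0.086)^2 = €56,000.0000 / 1.179396 = €47,481.93

€47481.93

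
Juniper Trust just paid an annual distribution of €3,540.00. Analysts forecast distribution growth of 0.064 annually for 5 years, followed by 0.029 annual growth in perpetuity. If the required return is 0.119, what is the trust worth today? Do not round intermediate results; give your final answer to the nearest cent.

D_1 = 3766.56000
D_2 = 4007.61984
D_3 = 4264.10751
D_4 = 4537.01039
D_5 = 4827.37906
Terminal value at year 5: TV = D_5×(1+g_2)/(r−g_2) = 4967.37305/0.09 = 55193.03387
P_0 = D_1/(1+r)^1 + D_2/(1+r)^2 + D_3/(1+r)^3 + D_4/(1+r)^4 + D_5/(1+r)^5 + TV/(1+r)^5
    = 3366.00536 + 3200.56274 + 3043.25179 + 2893.67284 + 2751.44584 + 31458.19749 = 46713.13606

€46713.14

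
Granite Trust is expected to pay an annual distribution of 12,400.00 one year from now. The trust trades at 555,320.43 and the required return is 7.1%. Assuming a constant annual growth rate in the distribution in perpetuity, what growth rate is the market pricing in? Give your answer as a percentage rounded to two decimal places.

P = D₁/(r−g) ⇒ g = r − D₁/P = 0.071 − 12,400.00/555,320.43 = 0.048671

4.87%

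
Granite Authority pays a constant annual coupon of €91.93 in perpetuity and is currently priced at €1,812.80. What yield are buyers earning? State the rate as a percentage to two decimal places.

5.07%

P = C/r ⇒ r = C/P = €91.93/€1,812.80 = 0.050712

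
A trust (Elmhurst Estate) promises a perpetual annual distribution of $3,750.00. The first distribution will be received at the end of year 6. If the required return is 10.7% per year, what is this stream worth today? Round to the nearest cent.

$21081.88

Value at end of year 5: C / r = $3,750.00 / 0.107 = $35,046.7290
Discount to today: PV = $35,046.7290 / (1 + 0.107)^5 = $35,046.7290 / 1.662410 = $21,081.88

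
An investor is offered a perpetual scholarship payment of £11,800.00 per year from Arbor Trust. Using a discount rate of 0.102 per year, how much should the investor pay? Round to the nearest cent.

£115686.27

Level perpetuity: PV = C / r = £11,800.00 / 0.102 = £115,686.27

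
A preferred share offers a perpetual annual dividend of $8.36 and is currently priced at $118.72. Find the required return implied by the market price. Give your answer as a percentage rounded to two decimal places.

P = C/r ⇒ r = C/P = $8.36/$118.72 = 0.070418

7.04%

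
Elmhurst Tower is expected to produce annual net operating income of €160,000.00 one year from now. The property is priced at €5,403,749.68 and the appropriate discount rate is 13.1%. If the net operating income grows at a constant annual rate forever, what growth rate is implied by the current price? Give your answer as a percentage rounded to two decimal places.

P = D₁/(r−g) ⇒ g = r − D₁/P = 0.131 − €160,000.00/€5,403,749.68 = 0.101391

10.14%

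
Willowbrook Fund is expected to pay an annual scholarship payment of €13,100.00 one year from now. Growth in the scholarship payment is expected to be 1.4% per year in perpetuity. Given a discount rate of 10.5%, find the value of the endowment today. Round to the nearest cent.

Growing perpetuity: P = D₁ / (r − g) = €13,100.0000 / (0.105 − 0.014) = €143,956.04

€143956.04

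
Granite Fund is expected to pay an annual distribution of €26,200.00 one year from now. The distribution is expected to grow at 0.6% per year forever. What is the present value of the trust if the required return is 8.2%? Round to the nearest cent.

Growing perpetuity: P = D₁ / (r − g) = €26,200.0000 / (0.082 − 0.006) = €344,736.84

€344736.84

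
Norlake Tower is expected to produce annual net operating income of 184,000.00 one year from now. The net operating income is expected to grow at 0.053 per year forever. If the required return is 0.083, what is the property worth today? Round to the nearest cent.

Growing perpetuity: P = D₁ / (r − g) = 184,000.0000 / (0.083 − 0.053) = 6,133,333.33

6133333.33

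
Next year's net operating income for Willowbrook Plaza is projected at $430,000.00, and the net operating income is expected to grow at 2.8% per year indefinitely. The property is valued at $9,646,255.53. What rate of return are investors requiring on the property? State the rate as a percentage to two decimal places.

P = D₁/(r − g) ⇒ r = D₁/P + g = $430,000.0000/$9,646,255.53 + 0.028 = 0.044577 + 0.028 = 0.072577

7.26%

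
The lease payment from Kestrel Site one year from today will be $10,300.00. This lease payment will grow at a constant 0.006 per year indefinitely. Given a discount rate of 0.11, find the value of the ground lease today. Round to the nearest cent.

Growing perpetuity: P = D₁ / (r − g) = $10,300.0000 / (0.11 − 0.006) = $99,038.46

$99038.46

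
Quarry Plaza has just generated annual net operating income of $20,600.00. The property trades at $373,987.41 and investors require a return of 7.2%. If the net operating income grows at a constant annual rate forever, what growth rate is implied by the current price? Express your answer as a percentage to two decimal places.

1.60%

P = D₀(1+g)/(r−g) ⇒ P(r−g) = D₀(1+g) ⇒ g(P+D₀) = P·r − D₀
g = (P·r − D₀)/(P + D₀) = ($373,987.41×0.072 − $20,600.00) / ($373,987.41 + $20,600.00) = 0.016035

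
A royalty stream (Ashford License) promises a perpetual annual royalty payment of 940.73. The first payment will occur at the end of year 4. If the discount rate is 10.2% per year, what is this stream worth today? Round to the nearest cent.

6891.60

Value at end of year 3: C / r = 940.73 / 0.102 = 9,222.8431
Discount to today: PV = 9,222.8431 / (1 + 0.102)^3 = 9,222.8431 / 1.338273 = 6,891.60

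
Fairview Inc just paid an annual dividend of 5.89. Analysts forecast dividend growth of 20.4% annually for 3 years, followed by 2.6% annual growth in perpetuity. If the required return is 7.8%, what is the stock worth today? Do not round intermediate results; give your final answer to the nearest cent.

184.05

D_1 = 7.09156
D_2 = 8.53824
D_3 = 10.28004
Terminal value at year 3: TV = D_3×(1+g_2)/(r−g_2) = 10.54732/0.052 = 202.83307
P_0 = D_1/(1+r)^1 + D_2/(1+r)^2 + D_3/(1+r)^3 + TV/(1+r)^3
    = 6.57844 + 7.34735 + 8.20613 + 161.91329 = 184.04521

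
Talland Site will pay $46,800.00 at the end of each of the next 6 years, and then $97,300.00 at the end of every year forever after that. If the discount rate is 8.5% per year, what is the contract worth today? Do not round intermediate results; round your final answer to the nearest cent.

$914749.73

PV of 6-year annuity: $46,800.00 × [1 − (1+0.085)^−6] / 0.085 = 213107.87953
Perpetuity value at year 6: $97,300.00 / 0.085 = 1144705.88235
PV of perpetuity: 1144705.88235 / (1+0.085)^6 = 701641.85076
Total PV = 213107.87953 + 701641.85076 = 914749.73029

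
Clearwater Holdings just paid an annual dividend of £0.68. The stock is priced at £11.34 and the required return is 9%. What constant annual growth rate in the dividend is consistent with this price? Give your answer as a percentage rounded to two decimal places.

P = D₀(1+g)/(r−g) ⇒ P(r−g) = D₀(1+g) ⇒ g(P+D₀) = P·r − D₀
g = (P·r − D₀)/(P + D₀) = (£11.34×0.09 − £0.68) / (£11.34 + £0.68) = 0.028336

2.83%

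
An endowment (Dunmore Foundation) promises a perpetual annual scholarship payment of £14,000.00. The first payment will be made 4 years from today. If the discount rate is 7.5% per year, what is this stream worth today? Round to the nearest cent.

£150259.31

Value at end of year 3: C / r = £14,000.00 / 0.075 = £186,666.6667
Discount to today: PV = £186,666.6667 / (1 + 0.075)^3 = £186,666.6667 / 1.242297 = £150,259.31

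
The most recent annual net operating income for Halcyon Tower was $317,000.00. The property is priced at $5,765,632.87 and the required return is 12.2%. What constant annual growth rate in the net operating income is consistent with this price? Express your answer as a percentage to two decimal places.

6.35%

P = D₀(1+g)/(r−g) ⇒ P(r−g) = D₀(1+g) ⇒ g(P+D₀) = P·r − D₀
g = (P·r − D₀)/(P + D₀) = ($5,765,632.87×0.122 − $317,000.00) / ($5,765,632.87 + $317,000.00) = 0.063526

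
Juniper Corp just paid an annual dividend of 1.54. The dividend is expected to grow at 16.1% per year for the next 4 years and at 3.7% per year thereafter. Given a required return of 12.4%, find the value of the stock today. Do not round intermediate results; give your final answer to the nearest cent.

D_1 = 1.78794
D_2 = 2.07580
D_3 = 2.41000
D_4 = 2.79801
Terminal value at year 4: TV = D_4×(1+g_2)/(r−g_2) = 2.90154/0.087 = 33.35102
P_0 = D_1/(1+r)^1 + D_2/(1+r)^2 + D_3/(1+r)^3 + D_4/(1+r)^4 + TV/(1+r)^4
    = 1.59069 + 1.64306 + 1.69714 + 1.75301 + 20.89507 = 27.57897

27.58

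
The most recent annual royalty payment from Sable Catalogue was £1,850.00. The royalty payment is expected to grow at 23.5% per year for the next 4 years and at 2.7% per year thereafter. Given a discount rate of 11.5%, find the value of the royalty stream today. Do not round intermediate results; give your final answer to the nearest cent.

D_1 = 2284.75000
D_2 = 2821.66625
D_3 = 3484.75782
D_4 = 4303.67591
Terminal value at year 4: TV = D_4×(1+g_2)/(r−g_2) = 4419.87516/0.088 = 50225.85404
P_0 = D_1/(1+r)^1 + D_2/(1+r)^2 + D_3/(1+r)^3 + D_4/(1+r)^4 + TV/(1+r)^4
    = 2049.10314 + 2269.63442 + 2513.90001 + 2784.45427 + 32495.84696 = 42112.93879

£42112.94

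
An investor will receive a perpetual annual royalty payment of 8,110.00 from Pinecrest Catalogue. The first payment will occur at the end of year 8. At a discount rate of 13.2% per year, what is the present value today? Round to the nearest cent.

Value at end of year 7: C / r = 8,110.00 / 0.132 = 61,439.3939
Discount to today: PV = 61,439.3939 / (1 + 0.132)^7 = 61,439.3939 / 2.381908 = 25,794.19

25794.19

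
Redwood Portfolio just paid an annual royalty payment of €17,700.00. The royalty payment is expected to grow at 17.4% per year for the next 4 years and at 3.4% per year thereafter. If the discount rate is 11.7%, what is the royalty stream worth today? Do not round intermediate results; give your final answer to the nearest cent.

€349381.30

D_1 = 20779.80000
D_2 = 24395.48520
D_3 = 28640.29962
D_4 = 33623.71176
Terminal value at year 4: TV = D_4×(1+g_2)/(r−g_2) = 34766.91796/0.083 = 418878.52963
P_0 = D_1/(1+r)^1 + D_2/(1+r)^2 + D_3/(1+r)^3 + D_4/(1+r)^4 + TV/(1+r)^4
    = 18603.22292 + 19552.53689 + 20550.29392 + 21598.96604 + 269076.27568 = 349381.29545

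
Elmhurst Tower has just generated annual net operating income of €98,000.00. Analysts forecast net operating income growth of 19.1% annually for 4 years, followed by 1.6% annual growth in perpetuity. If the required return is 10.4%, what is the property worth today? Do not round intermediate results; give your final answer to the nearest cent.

D_1 = 116718.00000
D_2 = 139011.13800
D_3 = 165562.26536
D_4 = 197184.65804
Terminal value at year 4: TV = D_4×(1+g_2)/(r−g_2) = 200339.61257/0.088 = 2276586.50648
P_0 = D_1/(1+r)^1 + D_2/(1+r)^2 + D_3/(1+r)^3 + D_4/(1+r)^4 + TV/(1+r)^4
    = 105722.82609 + 114054.24445 + 123042.21480 + 132738.47629 + 1532526.04444 = 2008083.80606

€2008083.81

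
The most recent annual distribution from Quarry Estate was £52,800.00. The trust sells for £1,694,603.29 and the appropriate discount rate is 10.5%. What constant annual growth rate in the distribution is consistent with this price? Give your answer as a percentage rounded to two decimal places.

7.16%

P = D₀(1+g)/(r−g) ⇒ P(r−g) = D₀(1+g) ⇒ g(P+D₀) = P·r − D₀
g = (P·r − D₀)/(P + D₀) = (£1,694,603.29×0.105 − £52,800.00) / (£1,694,603.29 + £52,800.00) = 0.071611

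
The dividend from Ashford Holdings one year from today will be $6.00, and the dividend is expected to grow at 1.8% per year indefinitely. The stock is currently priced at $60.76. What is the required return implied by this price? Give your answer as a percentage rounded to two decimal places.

P = D₁/(r − g) ⇒ r = D₁/P + g = $6.0000/$60.76 + 0.018 = 0.098749 + 0.018 = 0.116749

11.67%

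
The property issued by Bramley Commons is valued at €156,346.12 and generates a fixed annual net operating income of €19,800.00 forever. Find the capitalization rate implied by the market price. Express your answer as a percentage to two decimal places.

12.66%

P = C/r ⇒ r = C/P = €19,800.00/€156,346.12 = 0.126642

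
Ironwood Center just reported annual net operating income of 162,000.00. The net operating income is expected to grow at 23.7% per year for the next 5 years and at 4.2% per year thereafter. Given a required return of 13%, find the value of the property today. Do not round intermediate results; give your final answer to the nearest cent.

D_1 = 200394.00000
D_2 = 247887.37800
D_3 = 306636.68659
D_4 = 379309.58131
D_5 = 469205.95208
Terminal value at year 5: TV = D_5×(1+g_2)/(r−g_2) = 488912.60206/0.088 = 5555825.02345
P_0 = D_1/(1+r)^1 + D_2/(1+r)^2 + D_3/(1+r)^3 + D_4/(1+r)^4 + D_5/(1+r)^5 + TV/(1+r)^5
    = 177339.82301 + 194132.17793 + 212514.60540 + 232637.66980 + 254666.19252 + 3015479.23415 = 4086769.70282

4086769.70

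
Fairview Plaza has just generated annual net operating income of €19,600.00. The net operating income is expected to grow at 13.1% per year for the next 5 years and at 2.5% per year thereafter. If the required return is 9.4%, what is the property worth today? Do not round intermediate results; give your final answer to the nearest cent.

D_1 = 22167.60000
D_2 = 25071.55560
D_3 = 28355.92938
D_4 = 32070.55613
D_5 = 36271.79899
Terminal value at year 5: TV = D_5×(1+g_2)/(r−g_2) = 37178.59396/0.069 = 538820.20233
P_0 = D_1/(1+r)^1 + D_2/(1+r)^2 + D_3/(1+r)^3 + D_4/(1+r)^4 + D_5/(1+r)^5 + TV/(1+r)^5
    = 20262.88848 + 20948.19641 + 21656.68203 + 22389.12923 + 23146.34841 + 343840.68286 = 452243.92742

€452243.93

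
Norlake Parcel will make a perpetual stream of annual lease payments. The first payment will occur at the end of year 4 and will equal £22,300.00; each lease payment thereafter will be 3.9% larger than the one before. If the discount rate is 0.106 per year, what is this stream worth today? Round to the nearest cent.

Value at end of year 3: C₁ / (r − g) = £22,300.00 / (0.106 − 0.039) = £332,835.8209
Discount to today: PV = £332,835.8209 / (1 + 0.106)^3 = £332,835.8209 / 1.352899 = £246,016.75

£246016.75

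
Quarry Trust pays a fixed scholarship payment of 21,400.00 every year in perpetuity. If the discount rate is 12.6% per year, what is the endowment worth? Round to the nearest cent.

Level perpetuity: PV = C / r = 21,400.00 / 0.126 = 169,841.27

169841.27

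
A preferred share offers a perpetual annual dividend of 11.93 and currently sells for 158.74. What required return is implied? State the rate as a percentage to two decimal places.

7.52%

P = C/r ⇒ r = C/P = 11.93/158.74 = 0.075154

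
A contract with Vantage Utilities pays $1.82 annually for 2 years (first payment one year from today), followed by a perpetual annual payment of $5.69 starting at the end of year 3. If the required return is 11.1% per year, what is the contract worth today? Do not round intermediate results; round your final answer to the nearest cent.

PV of 2-year annuity: $1.82 × [1 − (1+0.111)^−2] / 0.111 = 3.11266
Perpetuity value at year 2: $5.69 / 0.111 = 51.26126
PV of perpetuity: 51.26126 / (1+0.111)^2 = 41.52993
Total PV = 3.11266 + 41.52993 = 44.64259

$44.64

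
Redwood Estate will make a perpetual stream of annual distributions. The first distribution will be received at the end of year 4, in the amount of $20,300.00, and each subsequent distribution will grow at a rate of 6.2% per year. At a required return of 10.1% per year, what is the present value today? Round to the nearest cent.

Value at end of year 3: C₁ / (r − g) = $20,300.00 / (0.101 − 0.062) = $520,512.8205
Discount to today: PV = $520,512.8205 / (1 + 0.101)^3 = $520,512.8205 / 1.334633 = $390,004.37

$390004.37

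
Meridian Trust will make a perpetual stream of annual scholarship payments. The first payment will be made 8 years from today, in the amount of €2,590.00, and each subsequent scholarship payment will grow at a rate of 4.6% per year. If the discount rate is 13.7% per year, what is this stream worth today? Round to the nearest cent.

€11586.04

Value at end of year 7: C₁ / (r − g) = €2,590.00 / (0.137 − 0.046) = €28,461.5385
Discount to today: PV = €28,461.5385 / (1 + 0.137)^7 = €28,461.5385 / 2.456537 = €11,586.04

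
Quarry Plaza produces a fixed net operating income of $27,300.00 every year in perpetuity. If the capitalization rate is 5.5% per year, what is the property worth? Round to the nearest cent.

$496363.64

Level perpetuity: PV = C / r = $27,300.00 / 0.055 = $496,363.64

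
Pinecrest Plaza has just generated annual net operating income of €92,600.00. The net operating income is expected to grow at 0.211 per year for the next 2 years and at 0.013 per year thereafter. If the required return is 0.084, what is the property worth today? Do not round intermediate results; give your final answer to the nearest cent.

D_1 = 112138.60000
D_2 = 135799.84460
Terminal value at year 2: TV = D_2×(1+g_2)/(r−g_2) = 137565.24258/0.071 = 1937538.62788
P_0 = D_1/(1+r)^1 + D_2/(1+r)^2 + TV/(1+r)^2
    = 103448.89299 + 115568.82787 + 1648890.45959 = 1867908.18045

€1867908.18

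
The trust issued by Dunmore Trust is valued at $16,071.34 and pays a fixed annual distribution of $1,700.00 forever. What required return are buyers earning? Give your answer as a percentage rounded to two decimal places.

10.58%

P = C/r ⇒ r = C/P = $1,700.00/$16,071.34 = 0.105778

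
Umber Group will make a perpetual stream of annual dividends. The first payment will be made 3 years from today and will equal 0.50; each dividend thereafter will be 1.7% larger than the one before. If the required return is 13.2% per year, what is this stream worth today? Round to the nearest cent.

Value at end of year 2: C₁ / (r − g) = 0.50 / (0.132 − 0.017) = 4.3478
Discount to today: PV = 4.3478 / (1 + 0.132)^2 = 4.3478 / 1.281424 = 3.39

3.39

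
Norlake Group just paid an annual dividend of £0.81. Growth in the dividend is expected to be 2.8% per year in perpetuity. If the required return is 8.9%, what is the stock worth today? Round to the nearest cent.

D₁ = D₀ × (1 + g) = £0.81 × 1.028 = £0.8327
Growing perpetuity: P = D₁ / (r − g) = £0.8327 / (0.089 − 0.028) = £13.65

£13.65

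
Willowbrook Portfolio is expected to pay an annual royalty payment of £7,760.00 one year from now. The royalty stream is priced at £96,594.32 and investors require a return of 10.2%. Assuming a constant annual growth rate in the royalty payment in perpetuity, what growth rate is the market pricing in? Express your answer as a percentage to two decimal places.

P = D₁/(r−g) ⇒ g = r − D₁/P = 0.102 − £7,760.00/£96,594.32 = 0.021664

2.17%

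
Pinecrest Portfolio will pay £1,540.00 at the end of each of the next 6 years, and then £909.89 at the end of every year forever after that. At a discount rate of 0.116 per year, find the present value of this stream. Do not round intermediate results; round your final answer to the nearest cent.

PV of 6-year annuity: £1,540.00 × [1 − (1+0.116)^−6] / 0.116 = 6403.95047
Perpetuity value at year 6: £909.89 / 0.116 = 7843.87931
PV of perpetuity: 7843.87931 / (1+0.116)^6 = 4060.18418
Total PV = 6403.95047 + 4060.18418 = 10464.13466

£10464.13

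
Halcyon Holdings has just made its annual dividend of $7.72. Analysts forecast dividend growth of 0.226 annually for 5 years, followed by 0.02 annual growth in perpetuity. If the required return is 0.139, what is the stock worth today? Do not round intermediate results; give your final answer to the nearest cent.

$144.01

D_1 = 9.46472
D_2 = 11.60375
D_3 = 14.22619
D_4 = 17.44131
D_5 = 21.38305
Terminal value at year 5: TV = D_5×(1+g_2)/(r−g_2) = 21.81071/0.119 = 183.28329
P_0 = D_1/(1+r)^1 + D_2/(1+r)^2 + D_3/(1+r)^3 + D_4/(1+r)^4 + D_5/(1+r)^5 + TV/(1+r)^5
    = 8.30968 + 8.94439 + 9.62759 + 10.36297 + 11.15452 + 95.61020 = 144.00935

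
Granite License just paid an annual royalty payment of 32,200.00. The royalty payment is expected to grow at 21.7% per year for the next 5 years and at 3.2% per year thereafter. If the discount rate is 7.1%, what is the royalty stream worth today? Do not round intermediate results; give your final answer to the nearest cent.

D_1 = 39187.40000
D_2 = 47691.06580
D_3 = 58040.02708
D_4 = 70634.71295
D_5 = 85962.44567
Terminal value at year 5: TV = D_5×(1+g_2)/(r−g_2) = 88713.24393/0.039 = 2274698.56223
P_0 = D_1/(1+r)^1 + D_2/(1+r)^2 + D_3/(1+r)^3 + D_4/(1+r)^4 + D_5/(1+r)^5 + TV/(1+r)^5
    = 36589.54248 + 41577.47264 + 47245.36341 + 53685.90781 + 61004.43493 + 1614271.20114 = 1854373.92241

1854373.92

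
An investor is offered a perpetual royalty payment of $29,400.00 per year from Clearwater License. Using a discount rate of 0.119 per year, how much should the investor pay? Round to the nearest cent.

Level perpetuity: PV = C / r = $29,400.00 / 0.119 = $247,058.82

$247058.82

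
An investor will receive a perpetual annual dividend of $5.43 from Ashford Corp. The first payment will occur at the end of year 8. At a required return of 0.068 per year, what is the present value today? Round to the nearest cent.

Value at end of year 7: C / r = $5.43 / 0.068 = $79.8529
Discount to today: PV = $79.8529 / (1 + 0.068)^7 = $79.8529 / 1.584889 = $50.38

$50.38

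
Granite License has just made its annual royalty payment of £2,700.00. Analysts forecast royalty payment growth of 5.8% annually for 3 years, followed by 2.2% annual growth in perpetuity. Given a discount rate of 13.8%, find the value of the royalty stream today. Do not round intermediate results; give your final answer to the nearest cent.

£26129.15

D_1 = 2856.60000
D_2 = 3022.28280
D_3 = 3197.57520
Terminal value at year 3: TV = D_3×(1+g_2)/(r−g_2) = 3267.92186/0.116 = 28171.74015
P_0 = D_1/(1+r)^1 + D_2/(1+r)^2 + D_3/(1+r)^3 + TV/(1+r)^3
    = 2510.19332 + 2333.72982 + 2169.67148 + 19115.55394 = 26129.14856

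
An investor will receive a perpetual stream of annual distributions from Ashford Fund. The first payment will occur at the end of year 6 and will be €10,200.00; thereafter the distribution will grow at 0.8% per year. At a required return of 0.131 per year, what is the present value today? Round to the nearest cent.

€44810.73

Value at end of year 5: C₁ / (r − g) = €10,200.00 / (0.131 − 0.008) = €82,926.8293
Discount to today: PV = €82,926.8293 / (1 + 0.131)^5 = €82,926.8293 / 1.850602 = €44,810.73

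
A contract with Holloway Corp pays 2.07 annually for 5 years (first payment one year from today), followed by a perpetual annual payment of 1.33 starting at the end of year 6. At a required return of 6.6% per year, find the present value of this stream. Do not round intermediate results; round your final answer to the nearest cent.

23.22

PV of 5-year annuity: 2.07 × [1 − (1+0.066)^−5] / 0.066 = 8.57909
Perpetuity value at year 5: 1.33 / 0.066 = 20.15152
PV of perpetuity: 20.15152 / (1+0.066)^5 = 14.63935
Total PV = 8.57909 + 14.63935 = 23.21844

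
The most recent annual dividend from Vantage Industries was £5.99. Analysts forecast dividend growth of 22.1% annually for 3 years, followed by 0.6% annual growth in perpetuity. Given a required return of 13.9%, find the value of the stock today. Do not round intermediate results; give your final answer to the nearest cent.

D_1 = 7.31379
D_2 = 8.93014
D_3 = 10.90370
Terminal value at year 3: TV = D_3×(1+g_2)/(r−g_2) = 10.96912/0.133 = 82.47459
P_0 = D_1/(1+r)^1 + D_2/(1+r)^2 + D_3/(1+r)^3 + TV/(1+r)^3
    = 6.42124 + 6.88352 + 7.37909 + 55.81475 = 76.49860

£76.50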